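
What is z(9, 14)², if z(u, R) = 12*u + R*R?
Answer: 92416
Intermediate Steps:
z(u, R) = R² + 12*u (z(u, R) = 12*u + R² = R² + 12*u)
z(9, 14)² = (14² + 12*9)² = (196 + 108)² = 304² = 92416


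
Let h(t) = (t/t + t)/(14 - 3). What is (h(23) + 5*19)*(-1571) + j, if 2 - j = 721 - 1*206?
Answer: -1685042/11 ≈ -1.5319e+5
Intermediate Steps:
j = -513 (j = 2 - (721 - 1*206) = 2 - (721 - 206) = 2 - 1*515 = 2 - 515 = -513)
h(t) = 1/11 + t/11 (h(t) = (1 + t)/11 = (1 + t)*(1/11) = 1/11 + t/11)
(h(23) + 5*19)*(-1571) + j = ((1/11 + (1/11)*23) + 5*19)*(-1571) - 513 = ((1/11 + 23/11) + 95)*(-1571) - 513 = (24/11 + 95)*(-1571) - 513 = (1069/11)*(-1571) - 513 = -1679399/11 - 513 = -1685042/11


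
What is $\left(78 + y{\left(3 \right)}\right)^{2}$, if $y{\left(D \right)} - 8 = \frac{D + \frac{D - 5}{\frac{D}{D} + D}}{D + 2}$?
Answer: $\frac{29929}{4} \approx 7482.3$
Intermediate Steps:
$y{\left(D \right)} = 8 + \frac{D + \frac{-5 + D}{1 + D}}{2 + D}$ ($y{\left(D \right)} = 8 + \frac{D + \frac{D - 5}{\frac{D}{D} + D}}{D + 2} = 8 + \frac{D + \frac{-5 + D}{1 + D}}{2 + D}$)
$\left(78 + y{\left(3 \right)}\right)^{2} = \left(78 + \frac{11 + 9 \cdot 3^{2} + 26 \cdot 3}{2 + 3^{2} + 3 \cdot 3}\right)^{2} = \left(78 + \frac{11 + 9 \cdot 9 + 78}{2 + 9 + 9}\right)^{2} = \left(78 + \frac{11 + 81 + 78}{20}\right)^{2} = \left(78 + \frac{1}{20} \cdot 170\right)^{2} = \left(78 + \frac{17}{2}\right)^{2} = \left(\frac{173}{2}\right)^{2} = \frac{29929}{4}$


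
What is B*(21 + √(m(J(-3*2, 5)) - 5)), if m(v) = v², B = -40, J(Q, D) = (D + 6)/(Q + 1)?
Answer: -840 - 16*I ≈ -840.0 - 16.0*I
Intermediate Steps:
J(Q, D) = (6 + D)/(1 + Q)
B*(21 + √(m(J(-3*2, 5)) - 5)) = -40*(21 + √(((6 + 5)/(1 - 3*2))² - 5)) = -40*(21 + √((11/(1 - 6))² - 5)) = -40*(21 + √((11/(-5))² - 5)) = -40*(21 + √((-⅕*11)² - 5)) = -40*(21 + √((-11/5)² - 5)) = -40*(21 + √(121/25 - 5)) = -40*(21 + √(-4/25)) = -40*(21 + 2*I/5) = -840 - 16*I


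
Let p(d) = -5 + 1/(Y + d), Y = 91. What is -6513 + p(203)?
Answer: -1916291/294 ≈ -6518.0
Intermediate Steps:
p(d) = -5 + 1/(91 + d)
-6513 + p(203) = -6513 + (-454 - 5*203)/(91 + 203) = -6513 + (-454 - 1015)/294 = -6513 + (1/294)*(-1469) = -6513 - 1469/294 = -1916291/294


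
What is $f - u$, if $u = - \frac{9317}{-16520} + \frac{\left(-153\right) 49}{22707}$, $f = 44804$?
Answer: $\frac{266774168887}{5954280} \approx 44804.0$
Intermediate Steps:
$u = \frac{1392233}{5954280}$ ($u = \left(-9317\right) \left(- \frac{1}{16520}\right) - \frac{833}{2523} = \frac{1331}{2360} - \frac{833}{2523} = \frac{1392233}{5954280} \approx 0.23382$)
$f - u = 44804 - \frac{1392233}{5954280} = \frac{266774168887}{5954280}$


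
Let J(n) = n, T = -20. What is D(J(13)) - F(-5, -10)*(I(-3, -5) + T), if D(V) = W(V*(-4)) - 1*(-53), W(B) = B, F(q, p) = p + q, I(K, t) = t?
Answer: -374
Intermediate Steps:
D(V) = 53 - 4*V (D(V) = V*(-4) - 1*(-53) = -4*V + 53 = 53 - 4*V)
D(J(13)) - F(-5, -10)*(I(-3, -5) + T) = (53 - 4*13) - (-10 - 5)*(-5 - 20) = (53 - 52) - (-15)*(-25) = 1 - 1*375 = 1 - 375 = -374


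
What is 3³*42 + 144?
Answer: 1278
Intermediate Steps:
3³*42 + 144 = 27*42 + 144 = 1134 + 144 = 1278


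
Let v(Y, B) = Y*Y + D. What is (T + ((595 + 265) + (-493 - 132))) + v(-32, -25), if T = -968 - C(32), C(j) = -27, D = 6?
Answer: 324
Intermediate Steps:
v(Y, B) = 6 + Y**2 (v(Y, B) = Y*Y + 6 = Y**2 + 6 = 6 + Y**2)
T = -941 (T = -968 - 1*(-27) = -968 + 27 = -941)
(T + ((595 + 265) + (-493 - 132))) + v(-32, -25) = (-941 + ((595 + 265) + (-493 - 132))) + (6 + (-32)**2) = (-941 + (860 - 625)) + (6 + 1024) = (-941 + 235) + 1030 = -706 + 1030 = 324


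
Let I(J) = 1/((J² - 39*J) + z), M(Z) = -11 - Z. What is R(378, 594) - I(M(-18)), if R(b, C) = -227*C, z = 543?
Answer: -43013323/319 ≈ -1.3484e+5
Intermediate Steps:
I(J) = 1/(543 + J² - 39*J) (I(J) = 1/((J² - 39*J) + 543) = 1/(543 + J² - 39*J))
R(378, 594) - I(M(-18)) = -227*594 - 1/(543 + (-11 - 1*(-18))² - 39*(-11 - 1*(-18))) = -134838 - 1/(543 + (-11 + 18)² - 39*(-11 + 18)) = -134838 - 1/(543 + 7² - 39*7) = -134838 - 1/(543 + 49 - 273) = -134838 - 1/319 = -43013323/319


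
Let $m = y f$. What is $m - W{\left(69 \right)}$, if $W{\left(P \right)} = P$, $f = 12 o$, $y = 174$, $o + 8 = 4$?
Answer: $-8421$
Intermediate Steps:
$o = -4$ ($o = -8 + 4 = -4$)
$f = -48$ ($f = 12 \left(-4\right) = -48$)
$m = -8352$ ($m = 174 \left(-48\right) = -8352$)
$m - W{\left(69 \right)} = -8352 - 69 = -8421$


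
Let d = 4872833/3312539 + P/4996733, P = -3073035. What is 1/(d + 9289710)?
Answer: 2364553276441/21966016241786317642 ≈ 1.0765e-7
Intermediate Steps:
d = 2024099595532/2364553276441 (d = 4872833/3312539 - 3073035/4996733 = 4872833*(1/3312539) - 3073035*1/4996733 = 4872833/3312539 - 439005/713819 = 2024099595532/2364553276441 ≈ 0.85602)
1/(d + 9289710) = 1/(2024099595532/2364553276441 + 9289710) = 1/(21966016241786317642/2364553276441) = 2364553276441/21966016241786317642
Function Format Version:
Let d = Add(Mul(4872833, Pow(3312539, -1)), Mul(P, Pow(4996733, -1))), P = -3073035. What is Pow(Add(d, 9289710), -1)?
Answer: Rational(2364553276441, 21966016241786317642) ≈ 1.0765e-7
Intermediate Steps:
d = Rational(2024099595532, 2364553276441) (d = Add(Mul(4872833, Pow(3312539, -1)), Mul(-3073035, Pow(4996733, -1))) = Add(Mul(4872833, Rational(1, 3312539)), Mul(-3073035, Rational(1, 4996733))) = Add(Rational(4872833, 3312539), Rational(-439005, 713819)) = Rational(2024099595532, 2364553276441) ≈ 0.85602)
Pow(Add(d, 9289710), -1) = Pow(Add(Rational(2024099595532, 2364553276441), 9289710), -1) = Pow(Rational(21966016241786317642, 2364553276441), -1) = Rational(2364553276441, 21966016241786317642)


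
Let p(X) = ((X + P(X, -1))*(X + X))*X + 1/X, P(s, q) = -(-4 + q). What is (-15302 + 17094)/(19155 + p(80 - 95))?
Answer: 1680/13739 ≈ 0.12228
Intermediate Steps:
P(s, q) = 4 - q
p(X) = 1/X + 2*X²*(5 + X) (p(X) = ((X + (4 - 1*(-1)))*(X + X))*X + 1/X = ((X + (4 + 1))*(2*X))*X + 1/X = ((X + 5)*(2*X))*X + 1/X = ((5 + X)*(2*X))*X + 1/X = (2*X*(5 + X))*X + 1/X = 2*X²*(5 + X) + 1/X = 1/X + 2*X²*(5 + X))
(-15302 + 17094)/(19155 + p(80 - 95)) = (-15302 + 17094)/(19155 + (1 + 2*(80 - 95)³*(5 + (80 - 95)))/(80 - 95)) = 1792/(19155 + (1 + 2*(-15)³*(5 - 15))/(-15)) = 1792/(19155 - (1 + 2*(-3375)*(-10))/15) = 1792/(19155 - (1 + 67500)/15) = 1792/(19155 - 1/15*67501) = 1792/(19155 - 67501/15) = 1792/(219824/15) = 1792*(15/219824) = 1680/13739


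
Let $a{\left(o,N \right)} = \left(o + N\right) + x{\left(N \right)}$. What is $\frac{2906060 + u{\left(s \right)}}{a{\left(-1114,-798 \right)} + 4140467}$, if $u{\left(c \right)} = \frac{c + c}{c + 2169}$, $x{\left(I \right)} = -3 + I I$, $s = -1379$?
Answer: $\frac{1147892321}{1886265620} \approx 0.60855$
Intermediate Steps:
$x{\left(I \right)} = -3 + I^{2}$
$u{\left(c \right)} = \frac{2 c}{2169 + c}$
$a{\left(o,N \right)} = -3 + N + o + N^{2}$ ($a{\left(o,N \right)} = \left(o + N\right) + \left(-3 + N^{2}\right) = \left(N + o\right) + \left(-3 + N^{2}\right) = -3 + N + o + N^{2}$)
$\frac{2906060 + u{\left(s \right)}}{a{\left(-1114,-798 \right)} + 4140467} = \frac{2906060 + 2 \left(-1379\right) \frac{1}{2169 - 1379}}{\left(-3 - 798 - 1114 + \left(-798\right)^{2}\right) + 4140467} = \frac{2906060 + 2 \left(-1379\right) \frac{1}{790}}{\left(-3 - 798 - 1114 + 636804\right) + 4140467} = \frac{2906060 + 2 \left(-1379\right) \frac{1}{790}}{634889 + 4140467} = \frac{2906060 - \frac{1379}{395}}{4775356} = \frac{1147892321}{395} \cdot \frac{1}{4775356} = \frac{1147892321}{1886265620}$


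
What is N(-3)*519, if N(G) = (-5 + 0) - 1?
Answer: -3114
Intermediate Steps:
N(G) = -6 (N(G) = -5 - 1 = -6)
N(-3)*519 = -6*519 = -3114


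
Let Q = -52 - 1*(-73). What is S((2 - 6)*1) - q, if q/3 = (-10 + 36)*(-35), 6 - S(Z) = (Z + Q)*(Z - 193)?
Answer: 6085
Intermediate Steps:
Q = 21 (Q = -52 + 73 = 21)
S(Z) = 6 - (-193 + Z)*(21 + Z) (S(Z) = 6 - (Z + 21)*(Z - 193) = 6 - (21 + Z)*(-193 + Z) = 6 - (-193 + Z)*(21 + Z))
q = -2730 (q = 3*((-10 + 36)*(-35)) = 3*(26*(-35)) = 3*(-910) = -2730)
S((2 - 6)*1) - q = (4059 - ((2 - 6)*1)² + 172*((2 - 6)*1)) - 1*(-2730) = (4059 - (-4*1)² + 172*(-4*1)) + 2730 = (4059 - 1*(-4)² + 172*(-4)) + 2730 = (4059 - 1*16 - 688) + 2730 = (4059 - 16 - 688) + 2730 = 3355 + 2730 = 6085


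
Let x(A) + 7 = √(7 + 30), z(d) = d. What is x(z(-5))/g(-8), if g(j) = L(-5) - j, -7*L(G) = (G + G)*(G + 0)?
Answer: -49/6 + 7*√37/6 ≈ -1.0701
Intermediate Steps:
x(A) = -7 + √37 (x(A) = -7 + √(7 + 30) = -7 + √37)
L(G) = -2*G²/7 (L(G) = -(G + G)*(G + 0)/7 = -2*G*G/7 = -2*G²/7)
g(j) = -50/7 - j (g(j) = -2/7*(-5)² - j = -2/7*25 - j = -50/7 - j)
x(z(-5))/g(-8) = (-7 + √37)/(-50/7 - 1*(-8)) = (-7 + √37)/(-50/7 + 8) = (-7 + √37)/(6/7) = (-7 + √37)*(7/6) = -49/6 + 7*√37/6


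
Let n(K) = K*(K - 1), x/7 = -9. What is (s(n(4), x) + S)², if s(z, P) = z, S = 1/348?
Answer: 17447329/121104 ≈ 144.07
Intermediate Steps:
x = -63 (x = 7*(-9) = -63)
n(K) = K*(-1 + K)
S = 1/348 ≈ 0.0028736
(s(n(4), x) + S)² = (4*(-1 + 4) + 1/348)² = (4*3 + 1/348)² = (12 + 1/348)² = (4177/348)² = 17447329/121104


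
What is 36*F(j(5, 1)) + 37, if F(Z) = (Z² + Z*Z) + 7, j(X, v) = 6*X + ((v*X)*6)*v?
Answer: 259489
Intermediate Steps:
j(X, v) = 6*X + 6*X*v² (j(X, v) = 6*X + ((X*v)*6)*v = 6*X + (6*X*v)*v = 6*X + 6*X*v²)
F(Z) = 7 + 2*Z² (F(Z) = (Z² + Z²) + 7 = 2*Z² + 7 = 7 + 2*Z²)
36*F(j(5, 1)) + 37 = 36*(7 + 2*(6*5*(1 + 1²))²) + 37 = 36*(7 + 2*(6*5*(1 + 1))²) + 37 = 36*(7 + 2*(6*5*2)²) + 37 = 36*(7 + 2*60²) + 37 = 36*(7 + 2*3600) + 37 = 36*(7 + 7200) + 37 = 36*7207 + 37 = 259452 + 37 = 259489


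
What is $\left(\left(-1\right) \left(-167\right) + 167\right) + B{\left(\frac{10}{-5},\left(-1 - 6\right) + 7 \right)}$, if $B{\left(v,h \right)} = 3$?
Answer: $337$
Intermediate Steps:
$\left(\left(-1\right) \left(-167\right) + 167\right) + B{\left(\frac{10}{-5},\left(-1 - 6\right) + 7 \right)} = \left(\left(-1\right) \left(-167\right) + 167\right) + 3 = \left(167 + 167\right) + 3 = 334 + 3 = 337$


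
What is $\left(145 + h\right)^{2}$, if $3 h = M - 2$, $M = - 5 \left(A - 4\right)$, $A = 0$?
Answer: $22801$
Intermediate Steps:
$M = 20$ ($M = - 5 \left(0 - 4\right) = \left(-5\right) \left(-4\right) = 20$)
$h = 6$ ($h = \frac{20 - 2}{3} = \frac{1}{3} \cdot 18 = 6$)
$\left(145 + h\right)^{2} = \left(145 + 6\right)^{2} = 151^{2} = 22801$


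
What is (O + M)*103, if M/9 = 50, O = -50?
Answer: 41200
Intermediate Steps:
M = 450 (M = 9*50 = 450)
(O + M)*103 = (-50 + 450)*103 = 400*103 = 41200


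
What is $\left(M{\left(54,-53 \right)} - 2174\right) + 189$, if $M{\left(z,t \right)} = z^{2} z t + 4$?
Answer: $-8347573$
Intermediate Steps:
$M{\left(z,t \right)} = 4 + t z^{3}$ ($M{\left(z,t \right)} = z^{3} t + 4 = t z^{3} + 4 = 4 + t z^{3}$)
$\left(M{\left(54,-53 \right)} - 2174\right) + 189 = \left(\left(4 - 53 \cdot 54^{3}\right) - 2174\right) + 189 = \left(\left(4 - 8345592\right) - 2174\right) + 189 = \left(-8345588 - 2174\right) + 189 = -8347762 + 189 = -8347573$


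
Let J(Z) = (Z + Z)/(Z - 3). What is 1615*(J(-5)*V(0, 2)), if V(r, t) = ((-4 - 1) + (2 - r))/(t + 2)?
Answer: -24225/16 ≈ -1514.1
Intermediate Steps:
J(Z) = 2*Z/(-3 + Z) (J(Z) = (2*Z)/(-3 + Z) = 2*Z/(-3 + Z))
V(r, t) = (-3 - r)/(2 + t) (V(r, t) = (-5 + (2 - r))/(2 + t) = (-3 - r)/(2 + t))
1615*(J(-5)*V(0, 2)) = 1615*((2*(-5)/(-3 - 5))*((-3 - 1*0)/(2 + 2))) = 1615*((2*(-5)/(-8))*((-3 + 0)/4)) = 1615*((2*(-5)*(-⅛))*((¼)*(-3))) = 1615*((5/4)*(-¾)) = 1615*(-15/16) = -24225/16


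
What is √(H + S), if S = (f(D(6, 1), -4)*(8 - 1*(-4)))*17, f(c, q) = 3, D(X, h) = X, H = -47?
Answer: √565 ≈ 23.770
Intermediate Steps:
S = 612 (S = (3*(8 - 1*(-4)))*17 = (3*(8 + 4))*17 = (3*12)*17 = 36*17 = 612)
√(H + S) = √(-47 + 612) = √565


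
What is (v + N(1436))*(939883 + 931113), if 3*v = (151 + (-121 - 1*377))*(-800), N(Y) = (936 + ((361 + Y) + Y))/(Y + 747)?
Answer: 1133848473343772/6549 ≈ 1.7313e+11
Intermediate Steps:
N(Y) = (1297 + 2*Y)/(747 + Y) (N(Y) = (936 + (361 + 2*Y))/(747 + Y) = (1297 + 2*Y)/(747 + Y))
v = 277600/3 (v = ((151 + (-121 - 1*377))*(-800))/3 = ((151 + (-121 - 377))*(-800))/3 = ((151 - 498)*(-800))/3 = (-347*(-800))/3 = (1/3)*277600 = 277600/3 ≈ 92533.)
(v + N(1436))*(939883 + 931113) = (277600/3 + (1297 + 2*1436)/(747 + 1436))*(939883 + 931113) = (277600/3 + (1297 + 2872)/2183)*1870996 = (277600/3 + (1/2183)*4169)*1870996 = (277600/3 + 4169/2183)*1870996 = (606013307/6549)*1870996 = 1133848473343772/6549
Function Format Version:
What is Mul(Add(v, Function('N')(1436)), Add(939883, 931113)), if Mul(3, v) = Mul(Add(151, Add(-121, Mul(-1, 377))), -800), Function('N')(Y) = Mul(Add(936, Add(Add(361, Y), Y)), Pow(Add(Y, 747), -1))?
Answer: Rational(1133848473343772, 6549) ≈ 1.7313e+11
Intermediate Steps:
Function('N')(Y) = Mul(Pow(Add(747, Y), -1), Add(1297, Mul(2, Y))) (Function('N')(Y) = Mul(Add(936, Add(361, Mul(2, Y))), Pow(Add(747, Y), -1)) = Mul(Add(1297, Mul(2, Y)), Pow(Add(747, Y), -1)) = Mul(Pow(Add(747, Y), -1), Add(1297, Mul(2, Y))))
v = Rational(277600, 3) (v = Mul(Rational(1, 3), Mul(Add(151, Add(-121, Mul(-1, 377))), -800)) = Mul(Rational(1, 3), Mul(Add(151, Add(-121, -377)), -800)) = Mul(Rational(1, 3), Mul(Add(151, -498), -800)) = Mul(Rational(1, 3), Mul(-347, -800)) = Mul(Rational(1, 3), 277600) = Rational(277600, 3) ≈ 92533.)
Mul(Add(v, Function('N')(1436)), Add(939883, 931113)) = Mul(Add(Rational(277600, 3), Mul(Pow(Add(747, 1436), -1), Add(1297, Mul(2, 1436)))), Add(939883, 931113)) = Mul(Add(Rational(277600, 3), Mul(Pow(2183, -1), Add(1297, 2872))), 1870996) = Mul(Add(Rational(277600, 3), Mul(Rational(1, 2183), 4169)), 1870996) = Mul(Add(Rational(277600, 3), Rational(4169, 2183)), 1870996) = Mul(Rational(606013307, 6549), 1870996) = Rational(1133848473343772, 6549)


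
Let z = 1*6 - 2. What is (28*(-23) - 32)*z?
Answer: -2704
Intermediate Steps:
z = 4 (z = 6 - 2 = 4)
(28*(-23) - 32)*z = (28*(-23) - 32)*4 = (-644 - 32)*4 = -676*4 = -2704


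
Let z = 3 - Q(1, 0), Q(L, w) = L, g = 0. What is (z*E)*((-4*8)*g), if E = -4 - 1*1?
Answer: 0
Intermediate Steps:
E = -5 (E = -4 - 1 = -5)
z = 2 (z = 3 - 1*1 = 3 - 1 = 2)
(z*E)*((-4*8)*g) = (2*(-5))*(-4*8*0) = -(-320)*0 = -10*0 = 0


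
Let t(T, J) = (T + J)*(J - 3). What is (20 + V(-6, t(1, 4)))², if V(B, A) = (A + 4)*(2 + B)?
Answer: 256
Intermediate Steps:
t(T, J) = (-3 + J)*(J + T) (t(T, J) = (J + T)*(-3 + J) = (-3 + J)*(J + T))
V(B, A) = (2 + B)*(4 + A) (V(B, A) = (4 + A)*(2 + B) = (2 + B)*(4 + A))
(20 + V(-6, t(1, 4)))² = (20 + (8 + 2*(4² - 3*4 - 3*1 + 4*1) + 4*(-6) + (4² - 3*4 - 3*1 + 4*1)*(-6)))² = (20 + (8 + 2*(16 - 12 - 3 + 4) - 24 + (16 - 12 - 3 + 4)*(-6)))² = (20 + (8 + 2*5 - 24 + 5*(-6)))² = (20 + (8 + 10 - 24 - 30))² = (20 - 36)² = (-16)² = 256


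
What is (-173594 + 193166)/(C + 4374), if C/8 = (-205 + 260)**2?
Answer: 1398/2041 ≈ 0.68496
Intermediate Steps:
C = 24200 (C = 8*(-205 + 260)**2 = 8*55**2 = 8*3025 = 24200)
(-173594 + 193166)/(C + 4374) = (-173594 + 193166)/(24200 + 4374) = 19572/28574 = 19572*(1/28574) = 1398/2041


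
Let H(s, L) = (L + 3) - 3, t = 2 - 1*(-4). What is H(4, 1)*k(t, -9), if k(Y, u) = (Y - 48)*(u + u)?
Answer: 756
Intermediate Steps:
t = 6 (t = 2 + 4 = 6)
k(Y, u) = 2*u*(-48 + Y) (k(Y, u) = (-48 + Y)*(2*u) = 2*u*(-48 + Y))
H(s, L) = L (H(s, L) = (3 + L) - 3 = L)
H(4, 1)*k(t, -9) = 1*(2*(-9)*(-48 + 6)) = 1*(2*(-9)*(-42)) = 1*756 = 756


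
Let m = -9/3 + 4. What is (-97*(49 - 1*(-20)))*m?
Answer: -6693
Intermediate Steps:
m = 1 (m = -9/3 + 4 = -3*1 + 4 = -3 + 4 = 1)
(-97*(49 - 1*(-20)))*m = -97*(49 - 1*(-20))*1 = -97*(49 + 20)*1 = -97*69*1 = -6693*1 = -6693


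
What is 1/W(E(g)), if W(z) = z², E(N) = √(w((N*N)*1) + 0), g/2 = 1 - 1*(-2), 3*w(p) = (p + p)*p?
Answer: 1/864 ≈ 0.0011574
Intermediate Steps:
w(p) = 2*p²/3 (w(p) = ((p + p)*p)/3 = ((2*p)*p)/3 = (2*p²)/3 = 2*p²/3)
g = 6 (g = 2*(1 - 1*(-2)) = 2*(1 + 2) = 2*3 = 6)
E(N) = √6*√(N⁴)/3 (E(N) = √(2*((N*N)*1)²/3 + 0) = √(2*(N²*1)²/3 + 0) = √(2*(N²)²/3 + 0) = √(2*N⁴/3 + 0) = √(2*N⁴/3) = √6*√(N⁴)/3)
1/W(E(g)) = 1/((√6*√(6⁴)/3)²) = 1/((√6*√1296/3)²) = 1/(((⅓)*√6*36)²) = 1/((12*√6)²) = 1/864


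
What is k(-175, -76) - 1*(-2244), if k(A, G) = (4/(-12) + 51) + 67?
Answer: 7085/3 ≈ 2361.7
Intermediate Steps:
k(A, G) = 353/3 (k(A, G) = (4*(-1/12) + 51) + 67 = (-⅓ + 51) + 67 = 152/3 + 67 = 353/3)
k(-175, -76) - 1*(-2244) = 353/3 - 1*(-2244) = 353/3 + 2244 = 7085/3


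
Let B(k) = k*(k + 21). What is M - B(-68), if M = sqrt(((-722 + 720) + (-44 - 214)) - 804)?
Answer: -3196 + 2*I*sqrt(266) ≈ -3196.0 + 32.619*I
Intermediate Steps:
B(k) = k*(21 + k)
M = 2*I*sqrt(266) (M = sqrt((-2 - 258) - 804) = sqrt(-260 - 804) = sqrt(-1064) = 2*I*sqrt(266) ≈ 32.619*I)
M - B(-68) = 2*I*sqrt(266) - (-68)*(21 - 68) = 2*I*sqrt(266) - (-68)*(-47) = 2*I*sqrt(266) - 1*3196 = 2*I*sqrt(266) - 3196 = -3196 + 2*I*sqrt(266)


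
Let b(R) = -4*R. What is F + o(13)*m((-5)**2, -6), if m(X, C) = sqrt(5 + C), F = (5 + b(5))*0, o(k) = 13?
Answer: 13*I ≈ 13.0*I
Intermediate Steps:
F = 0 (F = (5 - 4*5)*0 = (5 - 20)*0 = -15*0 = 0)
F + o(13)*m((-5)**2, -6) = 0 + 13*sqrt(5 - 6) = 0 + 13*sqrt(-1) = 0 + 13*I = 13*I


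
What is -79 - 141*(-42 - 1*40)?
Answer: 11483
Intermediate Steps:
-79 - 141*(-42 - 1*40) = -79 - 141*(-42 - 40) = -79 - 141*(-82) = -79 + 11562 = 11483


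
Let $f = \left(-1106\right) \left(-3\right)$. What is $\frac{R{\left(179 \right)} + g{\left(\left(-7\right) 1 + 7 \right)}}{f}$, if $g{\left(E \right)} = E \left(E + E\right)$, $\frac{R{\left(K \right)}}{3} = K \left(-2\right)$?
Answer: $- \frac{179}{553} \approx -0.32369$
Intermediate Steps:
$R{\left(K \right)} = - 6 K$ ($R{\left(K \right)} = 3 K \left(-2\right) = 3 \left(- 2 K\right) = - 6 K$)
$g{\left(E \right)} = 2 E^{2}$ ($g{\left(E \right)} = E 2 E = 2 E^{2}$)
$f = 3318$
$\frac{R{\left(179 \right)} + g{\left(\left(-7\right) 1 + 7 \right)}}{f} = \frac{\left(-6\right) 179 + 2 \left(\left(-7\right) 1 + 7\right)^{2}}{3318} = \left(-1074 + 2 \left(-7 + 7\right)^{2}\right) \frac{1}{3318} = \left(-1074 + 2 \cdot 0^{2}\right) \frac{1}{3318} = \left(-1074 + 2 \cdot 0\right) \frac{1}{3318} = \left(-1074 + 0\right) \frac{1}{3318} = \left(-1074\right) \frac{1}{3318} = - \frac{179}{553}$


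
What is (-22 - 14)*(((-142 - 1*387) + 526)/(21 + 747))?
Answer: 9/64 ≈ 0.14063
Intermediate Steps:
(-22 - 14)*(((-142 - 1*387) + 526)/(21 + 747)) = -36*((-142 - 387) + 526)/768 = -36*(-529 + 526)/768 = -(-108)/768 = -36*(-1/256) = 9/64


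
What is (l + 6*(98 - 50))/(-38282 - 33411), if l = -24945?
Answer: 24657/71693 ≈ 0.34392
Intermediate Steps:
(l + 6*(98 - 50))/(-38282 - 33411) = (-24945 + 6*(98 - 50))/(-38282 - 33411) = (-24945 + 6*48)/(-71693) = (-24945 + 288)*(-1/71693) = -24657*(-1/71693) = 24657/71693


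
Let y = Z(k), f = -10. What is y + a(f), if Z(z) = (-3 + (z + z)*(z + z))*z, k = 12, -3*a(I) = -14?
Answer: 20642/3 ≈ 6880.7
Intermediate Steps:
a(I) = 14/3 (a(I) = -⅓*(-14) = 14/3)
Z(z) = z*(-3 + 4*z²) (Z(z) = (-3 + (2*z)*(2*z))*z = (-3 + 4*z²)*z = z*(-3 + 4*z²))
y = 6876 (y = 12*(-3 + 4*12²) = 12*(-3 + 4*144) = 12*(-3 + 576) = 12*573 = 6876)
y + a(f) = 6876 + 14/3 = 20642/3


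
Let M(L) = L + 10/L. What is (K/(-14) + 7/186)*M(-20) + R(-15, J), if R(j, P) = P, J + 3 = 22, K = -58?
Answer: -173687/2604 ≈ -66.700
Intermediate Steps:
J = 19 (J = -3 + 22 = 19)
(K/(-14) + 7/186)*M(-20) + R(-15, J) = (-58/(-14) + 7/186)*(-20 + 10/(-20)) + 19 = (-58*(-1/14) + 7*(1/186))*(-20 + 10*(-1/20)) + 19 = (29/7 + 7/186)*(-20 - ½) + 19 = (5443/1302)*(-41/2) + 19 = -223163/2604 + 19 = -173687/2604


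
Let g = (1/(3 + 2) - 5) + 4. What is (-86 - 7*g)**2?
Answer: 161604/25 ≈ 6464.2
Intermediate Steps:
g = -4/5 (g = (1/5 - 5) + 4 = -24/5 + 4 = -4/5 ≈ -0.80000)
(-86 - 7*g)**2 = (-86 - 7*(-4/5))**2 = (-86 + 28/5)**2 = (-402/5)**2 = 161604/25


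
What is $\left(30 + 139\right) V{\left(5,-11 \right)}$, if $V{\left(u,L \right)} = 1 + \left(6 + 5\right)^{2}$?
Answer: $20618$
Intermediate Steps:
$V{\left(u,L \right)} = 122$ ($V{\left(u,L \right)} = 1 + 11^{2} = 1 + 121 = 122$)
$\left(30 + 139\right) V{\left(5,-11 \right)} = \left(30 + 139\right) 122 = 169 \cdot 122 = 20618$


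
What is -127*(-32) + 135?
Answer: 4199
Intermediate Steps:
-127*(-32) + 135 = 4064 + 135 = 4199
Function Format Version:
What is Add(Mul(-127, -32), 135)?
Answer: 4199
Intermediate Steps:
Add(Mul(-127, -32), 135) = Add(4064, 135) = 4199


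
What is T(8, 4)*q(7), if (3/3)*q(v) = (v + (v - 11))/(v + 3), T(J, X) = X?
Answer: 6/5 ≈ 1.2000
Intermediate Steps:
q(v) = (-11 + 2*v)/(3 + v) (q(v) = (v + (v - 11))/(v + 3) = (v + (-11 + v))/(3 + v) = (-11 + 2*v)/(3 + v))
T(8, 4)*q(7) = 4*((-11 + 2*7)/(3 + 7)) = 4*((-11 + 14)/10) = 4*((⅒)*3) = 4*(3/10) = 6/5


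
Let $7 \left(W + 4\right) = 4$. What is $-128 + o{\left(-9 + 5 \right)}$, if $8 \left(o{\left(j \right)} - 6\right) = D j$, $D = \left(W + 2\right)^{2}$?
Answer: $- \frac{6028}{49} \approx -123.02$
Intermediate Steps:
$W = - \frac{24}{7}$ ($W = -4 + \frac{1}{7} \cdot 4 = -4 + \frac{4}{7} = - \frac{24}{7} \approx -3.4286$)
$D = \frac{100}{49}$ ($D = \left(- \frac{24}{7} + 2\right)^{2} = \left(- \frac{10}{7}\right)^{2} = \frac{100}{49} \approx 2.0408$)
$o{\left(j \right)} = 6 + \frac{25 j}{98}$ ($o{\left(j \right)} = 6 + \frac{\frac{100}{49} j}{8} = 6 + \frac{25 j}{98}$)
$-128 + o{\left(-9 + 5 \right)} = -128 + \left(6 + \frac{25 \left(-9 + 5\right)}{98}\right) = -128 + \left(6 + \frac{25}{98} \left(-4\right)\right) = -128 + \left(6 - \frac{50}{49}\right) = -128 + \frac{244}{49} = - \frac{6028}{49}$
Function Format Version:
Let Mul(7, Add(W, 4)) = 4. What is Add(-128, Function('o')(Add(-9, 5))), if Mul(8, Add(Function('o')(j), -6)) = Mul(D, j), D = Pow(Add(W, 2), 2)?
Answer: Rational(-6028, 49) ≈ -123.02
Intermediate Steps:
W = Rational(-24, 7) (W = Add(-4, Mul(Rational(1, 7), 4)) = Add(-4, Rational(4, 7)) = Rational(-24, 7) ≈ -3.4286)
D = Rational(100, 49) (D = Pow(Add(Rational(-24, 7), 2), 2) = Pow(Rational(-10, 7), 2) = Rational(100, 49) ≈ 2.0408)
Function('o')(j) = Add(6, Mul(Rational(25, 98), j)) (Function('o')(j) = Add(6, Mul(Rational(1, 8), Mul(Rational(100, 49), j))) = Add(6, Mul(Rational(25, 98), j)))
Add(-128, Function('o')(Add(-9, 5))) = Add(-128, Add(6, Mul(Rational(25, 98), Add(-9, 5)))) = Add(-128, Add(6, Mul(Rational(25, 98), -4))) = Add(-128, Add(6, Rational(-50, 49))) = Add(-128, Rational(244, 49)) = Rational(-6028, 49)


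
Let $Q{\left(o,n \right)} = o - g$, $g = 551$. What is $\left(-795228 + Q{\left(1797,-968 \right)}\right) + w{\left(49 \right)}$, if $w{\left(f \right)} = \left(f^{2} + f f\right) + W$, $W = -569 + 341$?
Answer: $-789408$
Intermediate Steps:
$W = -228$
$Q{\left(o,n \right)} = -551 + o$ ($Q{\left(o,n \right)} = o - 551 = -551 + o$)
$w{\left(f \right)} = -228 + 2 f^{2}$ ($w{\left(f \right)} = \left(f^{2} + f f\right) - 228 = \left(f^{2} + f^{2}\right) - 228 = 2 f^{2} - 228 = -228 + 2 f^{2}$)
$\left(-795228 + Q{\left(1797,-968 \right)}\right) + w{\left(49 \right)} = \left(-795228 + \left(-551 + 1797\right)\right) - \left(228 - 2 \cdot 49^{2}\right) = \left(-795228 + 1246\right) + \left(-228 + 2 \cdot 2401\right) = -793982 + \left(-228 + 4802\right) = -793982 + 4574 = -789408$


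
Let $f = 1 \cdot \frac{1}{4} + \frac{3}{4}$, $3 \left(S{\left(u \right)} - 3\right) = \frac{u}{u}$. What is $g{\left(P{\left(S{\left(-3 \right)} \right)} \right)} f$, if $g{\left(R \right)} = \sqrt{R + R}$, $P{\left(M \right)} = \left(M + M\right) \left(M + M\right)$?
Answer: $\frac{20 \sqrt{2}}{3} \approx 9.4281$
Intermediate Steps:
$S{\left(u \right)} = \frac{10}{3}$ ($S{\left(u \right)} = 3 + \frac{u \frac{1}{u}}{3} = 3 + \frac{1}{3} \cdot 1 = 3 + \frac{1}{3} = \frac{10}{3}$)
$P{\left(M \right)} = 4 M^{2}$ ($P{\left(M \right)} = 2 M 2 M = 4 M^{2}$)
$g{\left(R \right)} = \sqrt{2} \sqrt{R}$ ($g{\left(R \right)} = \sqrt{2 R} = \sqrt{2} \sqrt{R}$)
$f = 1$ ($f = 1 \cdot \frac{1}{4} + 3 \cdot \frac{1}{4} = \frac{1}{4} + \frac{3}{4} = 1$)
$g{\left(P{\left(S{\left(-3 \right)} \right)} \right)} f = \sqrt{2} \sqrt{4 \left(\frac{10}{3}\right)^{2}} \cdot 1 = \sqrt{2} \sqrt{4 \cdot \frac{100}{9}} \cdot 1 = \sqrt{2} \sqrt{\frac{400}{9}} \cdot 1 = \sqrt{2} \cdot \frac{20}{3} \cdot 1 = \frac{20 \sqrt{2}}{3} \cdot 1 = \frac{20 \sqrt{2}}{3}$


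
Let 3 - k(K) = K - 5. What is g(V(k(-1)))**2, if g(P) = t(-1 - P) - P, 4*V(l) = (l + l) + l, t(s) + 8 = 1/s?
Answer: 3404025/15376 ≈ 221.39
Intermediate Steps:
k(K) = 8 - K (k(K) = 3 - (K - 5) = 3 - (-5 + K) = 3 + (5 - K) = 8 - K)
t(s) = -8 + 1/s
V(l) = 3*l/4 (V(l) = ((l + l) + l)/4 = (2*l + l)/4 = (3*l)/4 = 3*l/4)
g(P) = -8 + 1/(-1 - P) - P (g(P) = (-8 + 1/(-1 - P)) - P = -8 + 1/(-1 - P) - P)
g(V(k(-1)))**2 = ((-1 + (1 + 3*(8 - 1*(-1))/4)*(-8 - 3*(8 - 1*(-1))/4))/(1 + 3*(8 - 1*(-1))/4))**2 = ((-1 + (1 + 3*(8 + 1)/4)*(-8 - 3*(8 + 1)/4))/(1 + 3*(8 + 1)/4))**2 = ((-1 + (1 + (3/4)*9)*(-8 - 3*9/4))/(1 + (3/4)*9))**2 = ((-1 + (1 + 27/4)*(-8 - 1*27/4))/(1 + 27/4))**2 = ((-1 + 31*(-8 - 27/4)/4)/(31/4))**2 = (4*(-1 + (31/4)*(-59/4))/31)**2 = (4*(-1 - 1829/16)/31)**2 = ((4/31)*(-1845/16))**2 = (-1845/124)**2 = 3404025/15376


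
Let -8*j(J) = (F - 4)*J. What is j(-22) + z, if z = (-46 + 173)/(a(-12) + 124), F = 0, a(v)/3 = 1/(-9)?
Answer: -3700/371 ≈ -9.9731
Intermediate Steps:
a(v) = -1/3 (a(v) = 3/(-9) = 3*(-1/9) = -1/3)
z = 381/371 (z = (-46 + 173)/(-1/3 + 124) = 127/(371/3) = 127*(3/371) = 381/371 ≈ 1.0270)
j(J) = J/2 (j(J) = -(0 - 4)*J/8 = -(-1)*J/2 = J/2)
j(-22) + z = (1/2)*(-22) + 381/371 = -11 + 381/371 = -3700/371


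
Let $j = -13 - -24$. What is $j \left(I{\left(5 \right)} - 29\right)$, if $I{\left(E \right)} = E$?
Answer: $-264$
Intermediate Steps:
$j = 11$ ($j = -13 + 24 = 11$)
$j \left(I{\left(5 \right)} - 29\right) = 11 \left(5 - 29\right) = 11 \left(-24\right) = -264$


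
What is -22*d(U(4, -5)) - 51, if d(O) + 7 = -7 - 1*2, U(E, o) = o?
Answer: 301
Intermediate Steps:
d(O) = -16 (d(O) = -7 + (-7 - 1*2) = -7 + (-7 - 2) = -7 - 9 = -16)
-22*d(U(4, -5)) - 51 = -22*(-16) - 51 = 352 - 51 = 301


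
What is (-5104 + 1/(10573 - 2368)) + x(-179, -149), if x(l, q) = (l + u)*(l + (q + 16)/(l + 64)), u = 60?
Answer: 3030644771/188715 ≈ 16059.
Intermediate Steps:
x(l, q) = (60 + l)*(l + (16 + q)/(64 + l)) (x(l, q) = (l + 60)*(l + (q + 16)/(l + 64)) = (60 + l)*(l + (16 + q)/(64 + l)))
(-5104 + 1/(10573 - 2368)) + x(-179, -149) = (-5104 + 1/(10573 - 2368)) + (960 + (-179)³ + 60*(-149) + 124*(-179)² + 3856*(-179) - 179*(-149))/(64 - 179) = (-5104 + 1/8205) + (960 - 5735339 - 8940 + 124*32041 - 690224 + 26671)/(-115) = (-5104 + 1/8205) - (960 - 5735339 - 8940 + 3973084 - 690224 + 26671)/115 = -41878319/8205 - 1/115*(-2433788) = -41878319/8205 + 2433788/115 = 3030644771/188715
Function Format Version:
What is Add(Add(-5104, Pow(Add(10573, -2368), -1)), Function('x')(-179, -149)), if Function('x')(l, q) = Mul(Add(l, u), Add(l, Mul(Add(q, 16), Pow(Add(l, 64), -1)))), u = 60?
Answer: Rational(3030644771, 188715) ≈ 16059.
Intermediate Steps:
Function('x')(l, q) = Mul(Add(60, l), Add(l, Mul(Pow(Add(64, l), -1), Add(16, q)))) (Function('x')(l, q) = Mul(Add(l, 60), Add(l, Mul(Add(q, 16), Pow(Add(l, 64), -1)))) = Mul(Add(60, l), Add(l, Mul(Add(16, q), Pow(Add(64, l), -1)))) = Mul(Add(60, l), Add(l, Mul(Pow(Add(64, l), -1), Add(16, q)))))
Add(Add(-5104, Pow(Add(10573, -2368), -1)), Function('x')(-179, -149)) = Add(Add(-5104, Pow(Add(10573, -2368), -1)), Mul(Pow(Add(64, -179), -1), Add(960, Pow(-179, 3), Mul(60, -149), Mul(124, Pow(-179, 2)), Mul(3856, -179), Mul(-179, -149)))) = Add(Add(-5104, Pow(8205, -1)), Mul(Pow(-115, -1), Add(960, -5735339, -8940, Mul(124, 32041), -690224, 26671))) = Add(Add(-5104, Rational(1, 8205)), Mul(Rational(-1, 115), Add(960, -5735339, -8940, 3973084, -690224, 26671))) = Add(Rational(-41878319, 8205), Mul(Rational(-1, 115), -2433788)) = Add(Rational(-41878319, 8205), Rational(2433788, 115)) = Rational(3030644771, 188715)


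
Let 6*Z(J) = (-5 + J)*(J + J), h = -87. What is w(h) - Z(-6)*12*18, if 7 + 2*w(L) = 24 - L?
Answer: -4700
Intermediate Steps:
Z(J) = J*(-5 + J)/3 (Z(J) = ((-5 + J)*(J + J))/6 = ((-5 + J)*(2*J))/6 = (2*J*(-5 + J))/6 = J*(-5 + J)/3)
w(L) = 17/2 - L/2 (w(L) = -7/2 + (24 - L)/2 = -7/2 + (12 - L/2) = 17/2 - L/2)
w(h) - Z(-6)*12*18 = (17/2 - ½*(-87)) - ((⅓)*(-6)*(-5 - 6))*12*18 = (17/2 + 87/2) - ((⅓)*(-6)*(-11))*12*18 = 52 - 22*12*18 = 52 - 264*18 = 52 - 1*4752 = 52 - 4752 = -4700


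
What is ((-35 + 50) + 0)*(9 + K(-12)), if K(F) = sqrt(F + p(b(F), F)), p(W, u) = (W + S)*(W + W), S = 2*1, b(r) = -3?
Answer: 135 + 15*I*sqrt(6) ≈ 135.0 + 36.742*I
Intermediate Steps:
S = 2
p(W, u) = 2*W*(2 + W) (p(W, u) = (W + 2)*(W + W) = (2 + W)*(2*W) = 2*W*(2 + W))
K(F) = sqrt(6 + F) (K(F) = sqrt(F + 2*(-3)*(2 - 3)) = sqrt(F + 2*(-3)*(-1)) = sqrt(F + 6) = sqrt(6 + F))
((-35 + 50) + 0)*(9 + K(-12)) = ((-35 + 50) + 0)*(9 + sqrt(6 - 12)) = (15 + 0)*(9 + sqrt(-6)) = 15*(9 + I*sqrt(6)) = 135 + 15*I*sqrt(6)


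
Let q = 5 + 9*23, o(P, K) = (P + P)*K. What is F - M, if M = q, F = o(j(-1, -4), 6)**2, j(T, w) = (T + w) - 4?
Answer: 11452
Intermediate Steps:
j(T, w) = -4 + T + w
o(P, K) = 2*K*P (o(P, K) = (2*P)*K = 2*K*P)
q = 212 (q = 5 + 207 = 212)
F = 11664 (F = (2*6*(-4 - 1 - 4))**2 = (2*6*(-9))**2 = (-108)**2 = 11664)
M = 212
F - M = 11664 - 1*212 = 11664 - 212 = 11452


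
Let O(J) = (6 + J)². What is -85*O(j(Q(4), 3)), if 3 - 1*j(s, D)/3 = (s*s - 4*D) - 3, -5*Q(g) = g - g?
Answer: -306000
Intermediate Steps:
Q(g) = 0 (Q(g) = -(g - g)/5 = -⅕*0 = 0)
j(s, D) = 18 - 3*s² + 12*D (j(s, D) = 9 - 3*((s*s - 4*D) - 3) = 9 - 3*((s² - 4*D) - 3) = 9 - 3*(-3 + s² - 4*D) = 9 + (9 - 3*s² + 12*D) = 18 - 3*s² + 12*D)
-85*O(j(Q(4), 3)) = -85*(6 + (18 - 3*0² + 12*3))² = -85*(6 + (18 - 3*0 + 36))² = -85*(6 + (18 + 0 + 36))² = -85*(6 + 54)² = -85*60² = -85*3600 = -306000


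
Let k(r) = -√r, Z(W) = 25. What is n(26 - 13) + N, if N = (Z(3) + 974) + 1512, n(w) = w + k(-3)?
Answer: 2524 - I*√3 ≈ 2524.0 - 1.732*I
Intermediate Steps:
n(w) = w - I*√3 (n(w) = w - √(-3) = w - I*√3)
N = 2511 (N = (25 + 974) + 1512 = 999 + 1512 = 2511)
n(26 - 13) + N = ((26 - 13) - I*√3) + 2511 = (13 - I*√3) + 2511 = 2524 - I*√3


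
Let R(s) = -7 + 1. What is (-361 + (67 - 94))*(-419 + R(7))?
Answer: 164900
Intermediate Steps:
R(s) = -6
(-361 + (67 - 94))*(-419 + R(7)) = (-361 + (67 - 94))*(-419 - 6) = (-361 - 27)*(-425) = -388*(-425) = 164900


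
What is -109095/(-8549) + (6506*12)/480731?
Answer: 53112785973/4109769319 ≈ 12.924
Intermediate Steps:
-109095/(-8549) + (6506*12)/480731 = -109095*(-1/8549) + 78072*(1/480731) = 109095/8549 + 78072/480731 = 53112785973/4109769319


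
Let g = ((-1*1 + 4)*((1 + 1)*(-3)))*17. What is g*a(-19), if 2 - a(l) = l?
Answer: -6426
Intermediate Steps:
a(l) = 2 - l
g = -306 (g = ((-1 + 4)*(2*(-3)))*17 = (3*(-6))*17 = -18*17 = -306)
g*a(-19) = -306*(2 - 1*(-19)) = -306*(2 + 19) = -306*21 = -6426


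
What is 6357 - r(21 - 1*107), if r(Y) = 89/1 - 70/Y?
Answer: 269489/43 ≈ 6267.2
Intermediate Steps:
r(Y) = 89 - 70/Y (r(Y) = 89*1 - 70/Y = 89 - 70/Y)
6357 - r(21 - 1*107) = 6357 - (89 - 70/(21 - 1*107)) = 6357 - (89 - 70/(21 - 107)) = 6357 - (89 - 70/(-86)) = 6357 - (89 - 70*(-1/86)) = 6357 - (89 + 35/43) = 6357 - 1*3862/43 = 6357 - 3862/43 = 269489/43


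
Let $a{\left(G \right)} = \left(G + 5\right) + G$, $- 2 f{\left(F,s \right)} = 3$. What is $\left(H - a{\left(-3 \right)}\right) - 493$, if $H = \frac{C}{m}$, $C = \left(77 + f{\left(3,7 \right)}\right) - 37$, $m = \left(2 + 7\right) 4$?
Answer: $- \frac{35347}{72} \approx -490.93$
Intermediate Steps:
$f{\left(F,s \right)} = - \frac{3}{2}$ ($f{\left(F,s \right)} = \left(- \frac{1}{2}\right) 3 = - \frac{3}{2}$)
$a{\left(G \right)} = 5 + 2 G$ ($a{\left(G \right)} = \left(5 + G\right) + G = 5 + 2 G$)
$m = 36$ ($m = 9 \cdot 4 = 36$)
$C = \frac{77}{2}$ ($C = \left(77 - \frac{3}{2}\right) - 37 = \frac{151}{2} - 37 = \frac{77}{2} \approx 38.5$)
$H = \frac{77}{72}$ ($H = \frac{77}{2 \cdot 36} = \frac{77}{2} \cdot \frac{1}{36} = \frac{77}{72} \approx 1.0694$)
$\left(H - a{\left(-3 \right)}\right) - 493 = \left(\frac{77}{72} - \left(5 + 2 \left(-3\right)\right)\right) - 493 = \left(\frac{77}{72} - \left(5 - 6\right)\right) - 493 = \left(\frac{77}{72} - -1\right) - 493 = \left(\frac{77}{72} + 1\right) - 493 = \frac{149}{72} - 493 = - \frac{35347}{72}$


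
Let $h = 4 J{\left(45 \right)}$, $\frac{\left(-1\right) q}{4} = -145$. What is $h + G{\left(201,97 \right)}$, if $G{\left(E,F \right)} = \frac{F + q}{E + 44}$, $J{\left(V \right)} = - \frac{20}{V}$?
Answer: $\frac{2173}{2205} \approx 0.98549$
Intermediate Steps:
$q = 580$ ($q = \left(-4\right) \left(-145\right) = 580$)
$h = - \frac{16}{9}$ ($h = 4 \left(- \frac{20}{45}\right) = 4 \left(\left(-20\right) \frac{1}{45}\right) = 4 \left(- \frac{4}{9}\right) = - \frac{16}{9} \approx -1.7778$)
$G{\left(E,F \right)} = \frac{580 + F}{44 + E}$ ($G{\left(E,F \right)} = \frac{F + 580}{E + 44} = \frac{580 + F}{44 + E}$)
$h + G{\left(201,97 \right)} = - \frac{16}{9} + \frac{580 + 97}{44 + 201} = - \frac{16}{9} + \frac{1}{245} \cdot 677 = - \frac{16}{9} + \frac{677}{245} = \frac{2173}{2205}$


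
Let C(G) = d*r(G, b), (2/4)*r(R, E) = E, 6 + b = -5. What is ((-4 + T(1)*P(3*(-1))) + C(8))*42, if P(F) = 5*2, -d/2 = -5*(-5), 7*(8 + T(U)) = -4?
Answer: 42432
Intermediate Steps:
b = -11 (b = -6 - 5 = -11)
T(U) = -60/7 (T(U) = -8 + (⅐)*(-4) = -8 - 4/7 = -60/7)
r(R, E) = 2*E
d = -50 (d = -(-10)*(-5) = -2*25 = -50)
P(F) = 10
C(G) = 1100 (C(G) = -100*(-11) = -50*(-22) = 1100)
((-4 + T(1)*P(3*(-1))) + C(8))*42 = ((-4 - 60/7*10) + 1100)*42 = ((-4 - 600/7) + 1100)*42 = (-628/7 + 1100)*42 = (7072/7)*42 = 42432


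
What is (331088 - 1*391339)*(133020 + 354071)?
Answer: -29347719841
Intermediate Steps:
(331088 - 1*391339)*(133020 + 354071) = (331088 - 391339)*487091 = -60251*487091 = -29347719841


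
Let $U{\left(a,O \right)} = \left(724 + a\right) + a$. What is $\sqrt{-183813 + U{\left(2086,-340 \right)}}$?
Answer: $i \sqrt{178917} \approx 422.99 i$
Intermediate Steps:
$U{\left(a,O \right)} = 724 + 2 a$
$\sqrt{-183813 + U{\left(2086,-340 \right)}} = \sqrt{-183813 + \left(724 + 2 \cdot 2086\right)} = \sqrt{-183813 + \left(724 + 4172\right)} = \sqrt{-183813 + 4896} = \sqrt{-178917} = i \sqrt{178917}$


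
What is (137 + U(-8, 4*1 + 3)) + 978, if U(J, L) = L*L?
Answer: 1164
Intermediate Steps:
U(J, L) = L²
(137 + U(-8, 4*1 + 3)) + 978 = (137 + (4*1 + 3)²) + 978 = (137 + (4 + 3)²) + 978 = (137 + 7²) + 978 = (137 + 49) + 978 = 186 + 978 = 1164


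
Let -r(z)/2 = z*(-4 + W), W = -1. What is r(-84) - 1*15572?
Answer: -16412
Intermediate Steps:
r(z) = 10*z (r(z) = -2*z*(-4 - 1) = -2*z*(-5) = -(-10)*z = 10*z)
r(-84) - 1*15572 = 10*(-84) - 1*15572 = -840 - 15572 = -16412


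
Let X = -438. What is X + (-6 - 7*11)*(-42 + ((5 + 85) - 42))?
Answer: -936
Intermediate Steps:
X + (-6 - 7*11)*(-42 + ((5 + 85) - 42)) = -438 + (-6 - 7*11)*(-42 + ((5 + 85) - 42)) = -438 + (-6 - 77)*(-42 + (90 - 42)) = -438 - 83*(-42 + 48) = -438 - 83*6 = -438 - 498 = -936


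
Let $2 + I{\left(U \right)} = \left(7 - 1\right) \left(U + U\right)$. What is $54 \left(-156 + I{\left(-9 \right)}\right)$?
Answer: $-14364$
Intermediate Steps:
$I{\left(U \right)} = -2 + 12 U$ ($I{\left(U \right)} = -2 + \left(7 - 1\right) \left(U + U\right) = -2 + 6 \cdot 2 U = -2 + 12 U$)
$54 \left(-156 + I{\left(-9 \right)}\right) = 54 \left(-156 + \left(-2 + 12 \left(-9\right)\right)\right) = 54 \left(-156 - 110\right) = 54 \left(-266\right) = -14364$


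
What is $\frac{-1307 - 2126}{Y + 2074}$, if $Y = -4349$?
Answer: $\frac{3433}{2275} \approx 1.509$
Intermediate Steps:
$\frac{-1307 - 2126}{Y + 2074} = \frac{-1307 - 2126}{-4349 + 2074} = - \frac{3433}{-2275} = \left(-3433\right) \left(- \frac{1}{2275}\right) = \frac{3433}{2275}$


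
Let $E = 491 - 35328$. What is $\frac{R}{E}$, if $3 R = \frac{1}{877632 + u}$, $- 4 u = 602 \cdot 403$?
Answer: $- \frac{2}{170766898071} \approx -1.1712 \cdot 10^{-11}$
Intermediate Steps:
$u = - \frac{121303}{2}$ ($u = - \frac{602 \cdot 403}{4} = \left(- \frac{1}{4}\right) 242606 = - \frac{121303}{2} \approx -60652.0$)
$E = -34837$ ($E = 491 - 35328 = -34837$)
$R = \frac{2}{4901883}$ ($R = \frac{1}{3 \left(877632 - \frac{121303}{2}\right)} = \frac{1}{3 \cdot \frac{1633961}{2}} = \frac{1}{3} \cdot \frac{2}{1633961} = \frac{2}{4901883} \approx 4.0801 \cdot 10^{-7}$)
$\frac{R}{E} = \frac{2}{4901883 \left(-34837\right)} = \frac{2}{4901883} \left(- \frac{1}{34837}\right) = - \frac{2}{170766898071}$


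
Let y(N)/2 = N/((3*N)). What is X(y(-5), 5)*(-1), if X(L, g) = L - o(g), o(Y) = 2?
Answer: 4/3 ≈ 1.3333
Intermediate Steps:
y(N) = ⅔ (y(N) = 2*(N/((3*N))) = 2*(N*(1/(3*N))) = 2*(⅓) = ⅔)
X(L, g) = -2 + L (X(L, g) = L - 1*2 = L - 2 = -2 + L)
X(y(-5), 5)*(-1) = (-2 + ⅔)*(-1) = -4/3*(-1) = 4/3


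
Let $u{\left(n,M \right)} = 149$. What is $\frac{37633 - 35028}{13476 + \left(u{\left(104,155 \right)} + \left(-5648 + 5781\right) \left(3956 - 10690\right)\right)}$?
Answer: $- \frac{2605}{881997} \approx -0.0029535$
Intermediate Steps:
$\frac{37633 - 35028}{13476 + \left(u{\left(104,155 \right)} + \left(-5648 + 5781\right) \left(3956 - 10690\right)\right)} = \frac{37633 - 35028}{13476 + \left(149 + \left(-5648 + 5781\right) \left(3956 - 10690\right)\right)} = \frac{2605}{13476 + \left(149 + 133 \left(-6734\right)\right)} = \frac{2605}{13476 + \left(149 - 895622\right)} = \frac{2605}{13476 - 895473} = \frac{2605}{-881997} = 2605 \left(- \frac{1}{881997}\right) = - \frac{2605}{881997}$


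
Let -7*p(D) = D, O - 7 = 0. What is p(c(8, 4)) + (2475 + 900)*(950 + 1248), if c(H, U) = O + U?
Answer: 51927739/7 ≈ 7.4182e+6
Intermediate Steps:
O = 7 (O = 7 + 0 = 7)
c(H, U) = 7 + U
p(D) = -D/7
p(c(8, 4)) + (2475 + 900)*(950 + 1248) = -(7 + 4)/7 + (2475 + 900)*(950 + 1248) = -⅐*11 + 3375*2198 = -11/7 + 7418250 = 51927739/7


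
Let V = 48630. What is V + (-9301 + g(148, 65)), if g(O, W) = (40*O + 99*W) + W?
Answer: 51749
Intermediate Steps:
g(O, W) = 40*O + 100*W
V + (-9301 + g(148, 65)) = 48630 + (-9301 + (40*148 + 100*65)) = 48630 + (-9301 + (5920 + 6500)) = 48630 + (-9301 + 12420) = 48630 + 3119 = 51749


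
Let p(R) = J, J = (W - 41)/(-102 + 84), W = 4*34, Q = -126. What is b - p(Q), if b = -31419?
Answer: -565447/18 ≈ -31414.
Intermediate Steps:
W = 136
J = -95/18 (J = (136 - 41)/(-102 + 84) = 95/(-18) = 95*(-1/18) = -95/18 ≈ -5.2778)
p(R) = -95/18
b - p(Q) = -31419 - 1*(-95/18) = -31419 + 95/18 = -565447/18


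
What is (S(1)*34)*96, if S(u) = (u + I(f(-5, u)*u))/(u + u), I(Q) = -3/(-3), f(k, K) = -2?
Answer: 3264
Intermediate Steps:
I(Q) = 1 (I(Q) = -3*(-⅓) = 1)
S(u) = (1 + u)/(2*u) (S(u) = (u + 1)/(u + u) = (1 + u)/((2*u)) = (1 + u)*(1/(2*u)) = (1 + u)/(2*u))
(S(1)*34)*96 = (((½)*(1 + 1)/1)*34)*96 = (((½)*1*2)*34)*96 = (1*34)*96 = 34*96 = 3264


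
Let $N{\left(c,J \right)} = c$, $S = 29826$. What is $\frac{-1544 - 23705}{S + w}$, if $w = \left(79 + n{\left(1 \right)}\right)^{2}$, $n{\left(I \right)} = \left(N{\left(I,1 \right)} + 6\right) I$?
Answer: $- \frac{25249}{37222} \approx -0.67834$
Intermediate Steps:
$n{\left(I \right)} = I \left(6 + I\right)$ ($n{\left(I \right)} = \left(I + 6\right) I = \left(6 + I\right) I = I \left(6 + I\right)$)
$w = 7396$ ($w = \left(79 + 1 \left(6 + 1\right)\right)^{2} = \left(79 + 1 \cdot 7\right)^{2} = \left(79 + 7\right)^{2} = 86^{2} = 7396$)
$\frac{-1544 - 23705}{S + w} = \frac{-1544 - 23705}{29826 + 7396} = - \frac{25249}{37222}$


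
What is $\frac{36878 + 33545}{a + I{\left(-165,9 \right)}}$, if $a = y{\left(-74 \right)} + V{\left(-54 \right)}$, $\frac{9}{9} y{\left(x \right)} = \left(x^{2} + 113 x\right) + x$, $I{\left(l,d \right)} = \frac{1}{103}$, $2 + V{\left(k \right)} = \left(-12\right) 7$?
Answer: $- \frac{7253569}{313737} \approx -23.12$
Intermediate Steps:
$V{\left(k \right)} = -86$ ($V{\left(k \right)} = -2 - 84 = -86$)
$I{\left(l,d \right)} = \frac{1}{103}$
$y{\left(x \right)} = x^{2} + 114 x$ ($y{\left(x \right)} = \left(x^{2} + 113 x\right) + x = x^{2} + 114 x$)
$a = -3046$ ($a = - 74 \left(114 - 74\right) - 86 = \left(-74\right) 40 - 86 = -2960 - 86 = -3046$)
$\frac{36878 + 33545}{a + I{\left(-165,9 \right)}} = \frac{36878 + 33545}{-3046 + \frac{1}{103}} = \frac{70423}{- \frac{313737}{103}} = 70423 \left(- \frac{103}{313737}\right) = - \frac{7253569}{313737}$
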